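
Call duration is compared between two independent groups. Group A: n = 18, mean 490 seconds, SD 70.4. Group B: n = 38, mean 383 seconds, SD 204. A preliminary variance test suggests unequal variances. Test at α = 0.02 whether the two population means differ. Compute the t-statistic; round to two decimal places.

2.89

Let group 1 = group A, group 2 = group B. H0: μ_1 = μ_2; H1: μ_1 ≠ μ_2 (Welch's two-sample t-test, two-sided).
t = (x̄_1 − x̄_2)/√(s_1²/n_1 + s_2²/n_2) = (490 − 383)/√(70.4²/18 + 204²/38) = 2.89
Welch–Satterthwaite df ≈ 50.94
Two-sided p-value ≈ 0.006
Since p ≈ 0.006 < α = 0.02, reject H0; the evidence is statistically significant.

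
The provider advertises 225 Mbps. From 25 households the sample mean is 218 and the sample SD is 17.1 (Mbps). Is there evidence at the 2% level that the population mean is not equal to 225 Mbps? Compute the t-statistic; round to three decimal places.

H0: μ = 225; H1: μ ≠ 225 (one-sample t-test, two-sided).
t = (x̄ − μ₀)/(s/√n) = (218 − 225)/(17.1/√25) = -2.047
df = n − 1 = 24
Two-sided p-value ≈ 0.052
Since p ≈ 0.052 > α = 0.02, fail to reject H0; the data do not provide sufficient evidence against H0.

-2.047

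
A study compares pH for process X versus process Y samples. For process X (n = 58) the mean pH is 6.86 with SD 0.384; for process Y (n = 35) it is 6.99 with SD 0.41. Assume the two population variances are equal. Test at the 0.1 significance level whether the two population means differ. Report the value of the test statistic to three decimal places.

Let group 1 = process X, group 2 = process Y. H0: μ_1 = μ_2; H1: μ_1 ≠ μ_2 (two-sample pooled-variance t-test, two-sided).
s_p² = [(58−1)·0.384² + (35−1)·0.41²]/(58+35−2) = 0.155169
t = (6.86 − 6.99)/√[0.155169·(1/58 + 1/35)] = -1.542
df = n₁ + n₂ − 2 = 91
Two-sided p-value ≈ 0.127
Since p ≈ 0.127 > α = 0.1, fail to reject H0; the data do not provide sufficient evidence against H0.

-1.542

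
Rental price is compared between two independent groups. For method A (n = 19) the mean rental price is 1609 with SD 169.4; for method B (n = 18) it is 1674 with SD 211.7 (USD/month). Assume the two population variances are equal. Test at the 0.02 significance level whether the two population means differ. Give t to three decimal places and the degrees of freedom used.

t = -1.034, df = 35

Let group 1 = method A, group 2 = method B. H0: μ_1 = μ_2; H1: μ_1 ≠ μ_2 (two-sample pooled-variance t-test, two-sided).
s_p² = [(19−1)·169.4² + (18−1)·211.7²]/(19+18−2) = 36526.3
t = (1609 − 1674)/√[36526.3·(1/19 + 1/18)] = -1.034
df = n₁ + n₂ − 2 = 35
Two-sided p-value ≈ 0.3082
Since p ≈ 0.3082 > α = 0.02, fail to reject H0; the evidence is not statistically significant.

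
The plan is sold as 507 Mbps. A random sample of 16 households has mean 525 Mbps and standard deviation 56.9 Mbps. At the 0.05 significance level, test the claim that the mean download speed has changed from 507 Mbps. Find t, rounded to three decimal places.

1.265

H0: μ = 507; H1: μ ≠ 507 (one-sample t-test, two-sided).
t = (x̄ − μ₀)/(s/√n) = (525 − 507)/(56.9/√16) = 1.265
df = n − 1 = 15
Two-sided p-value ≈ 0.2250
Since p ≈ 0.2250 > α = 0.05, fail to reject H0; the evidence is not statistically significant.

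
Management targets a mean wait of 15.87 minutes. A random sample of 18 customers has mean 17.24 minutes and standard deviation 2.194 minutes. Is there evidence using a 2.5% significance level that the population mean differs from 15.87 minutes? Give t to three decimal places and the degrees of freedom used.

H0: μ = 15.87; H1: μ ≠ 15.87 (one-sample t-test, two-sided).
t = (x̄ − μ₀)/(s/√n) = (17.24 − 15.87)/(2.194/√18) = 2.649
df = n − 1 = 17
Two-sided p-value ≈ 0.0169
Since p ≈ 0.0169 < α = 0.025, reject H0; the evidence is statistically significant.

t = 2.649, df = 17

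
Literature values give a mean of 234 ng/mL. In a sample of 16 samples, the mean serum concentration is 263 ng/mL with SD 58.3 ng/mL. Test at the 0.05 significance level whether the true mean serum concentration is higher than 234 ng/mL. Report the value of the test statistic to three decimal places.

H0: μ = 234; H1: μ > 234 (one-sample t-test, right-tailed).
t = (x̄ − μ₀)/(s/√n) = (263 − 234)/(58.3/√16) = 1.990
df = n − 1 = 15
p-value = P(T ≥ 1.990) ≈ 0.0326
Since p ≈ 0.0326 < α = 0.05, reject H0; the evidence is statistically significant.

1.990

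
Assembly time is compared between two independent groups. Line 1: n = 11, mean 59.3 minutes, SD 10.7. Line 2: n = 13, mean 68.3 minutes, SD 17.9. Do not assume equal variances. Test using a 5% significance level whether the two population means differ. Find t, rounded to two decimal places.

-1.52

Let group 1 = line 1, group 2 = line 2. H0: μ_1 = μ_2; H1: μ_1 ≠ μ_2 (Welch's two-sample t-test, two-sided).
t = (x̄_1 − x̄_2)/√(s_1²/n_1 + s_2²/n_2) = (59.3 − 68.3)/√(10.7²/11 + 17.9²/13) = -1.52
Welch–Satterthwaite df ≈ 20.00
Two-sided p-value ≈ 0.144
Since p ≈ 0.144 > α = 0.05, fail to reject H0; the evidence is not statistically significant.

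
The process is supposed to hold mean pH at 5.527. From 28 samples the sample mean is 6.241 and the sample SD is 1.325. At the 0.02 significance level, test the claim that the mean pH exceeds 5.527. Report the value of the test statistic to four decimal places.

H0: μ = 5.527; H1: μ > 5.527 (one-sample t-test, right-tailed).
t = (x̄ − μ₀)/(s/√n) = (6.241 − 5.527)/(1.325/√28) = 2.8514
df = n − 1 = 27
p-value = P(T ≥ 2.8514) ≈ 0.004
Since p ≈ 0.004 < α = 0.02, reject H0; the data support H1.

2.8514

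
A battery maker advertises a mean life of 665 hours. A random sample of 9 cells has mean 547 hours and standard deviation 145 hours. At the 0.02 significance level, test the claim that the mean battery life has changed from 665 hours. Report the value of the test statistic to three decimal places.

H0: μ = 665; H1: μ ≠ 665 (one-sample t-test, two-sided).
t = (x̄ − μ₀)/(s/√n) = (547 − 665)/(145/√9) = -2.441
df = n − 1 = 8
Two-sided p-value ≈ 0.040
Since p ≈ 0.040 > α = 0.02, fail to reject H0; the evidence is not statistically significant.

-2.441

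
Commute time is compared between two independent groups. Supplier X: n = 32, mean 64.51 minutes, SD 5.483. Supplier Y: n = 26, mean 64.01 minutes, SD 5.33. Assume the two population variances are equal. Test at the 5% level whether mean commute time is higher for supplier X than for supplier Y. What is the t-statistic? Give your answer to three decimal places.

0.350

Let group 1 = supplier X, group 2 = supplier Y. H0: μ_1 = μ_2; H1: μ_1 > μ_2 (two-sample pooled-variance t-test, right-tailed).
s_p² = [(32−1)·5.483² + (26−1)·5.33²]/(32+26−2) = 29.3247
t = (64.51 − 64.01)/√[29.3247·(1/32 + 1/26)] = 0.350
df = n₁ + n₂ − 2 = 56
p-value = P(T ≥ 0.350) ≈ 0.364
Since p ≈ 0.364 > α = 0.05, fail to reject H0; the evidence is not statistically significant.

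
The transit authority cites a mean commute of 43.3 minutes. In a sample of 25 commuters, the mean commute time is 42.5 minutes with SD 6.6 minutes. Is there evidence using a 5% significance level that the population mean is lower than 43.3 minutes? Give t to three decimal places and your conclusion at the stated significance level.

t = -0.606; fail to reject H0

H0: μ = 43.3; H1: μ < 43.3 (one-sample t-test, left-tailed).
t = (x̄ − μ₀)/(s/√n) = (42.5 − 43.3)/(6.6/√25) = -0.606
df = n − 1 = 24
p-value = P(T ≤ -0.606) ≈ 0.2751
Since p ≈ 0.2751 > α = 0.05, fail to reject H0; the data do not provide sufficient evidence against H0.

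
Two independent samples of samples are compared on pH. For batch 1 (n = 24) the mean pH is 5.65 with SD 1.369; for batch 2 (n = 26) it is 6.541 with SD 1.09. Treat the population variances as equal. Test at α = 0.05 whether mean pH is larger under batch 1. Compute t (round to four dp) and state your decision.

t = -2.5557; fail to reject H0

Let group 1 = batch 1, group 2 = batch 2. H0: μ_1 = μ_2; H1: μ_1 > μ_2 (two-sample pooled-variance t-test, right-tailed).
s_p² = [(24−1)·1.369² + (26−1)·1.09²]/(24+26−2) = 1.51684
t = (5.65 − 6.541)/√[1.51684·(1/24 + 1/26)] = -2.5557
df = n₁ + n₂ − 2 = 48
p-value = P(T ≥ -2.5557) ≈ 0.993
Since p ≈ 0.993 > α = 0.05, fail to reject H0; the data do not provide sufficient evidence against H0.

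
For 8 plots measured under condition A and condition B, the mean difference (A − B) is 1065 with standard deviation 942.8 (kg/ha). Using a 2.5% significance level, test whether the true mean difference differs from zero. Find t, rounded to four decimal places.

H0: μ_d = 0; H1: μ_d ≠ 0 (paired t-test on the differences, two-sided).
t = d̄/(s_d/√n) = 1065/(942.8/√8) = 3.1950
df = n − 1 = 7
Two-sided p-value ≈ 0.015
Since p ≈ 0.015 < α = 0.025, reject H0; the evidence is statistically significant.

3.1950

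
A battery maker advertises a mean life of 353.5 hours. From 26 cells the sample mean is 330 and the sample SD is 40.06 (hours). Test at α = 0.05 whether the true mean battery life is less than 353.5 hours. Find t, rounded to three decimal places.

-2.991

H0: μ = 353.5; H1: μ < 353.5 (one-sample t-test, left-tailed).
t = (x̄ − μ₀)/(s/√n) = (330 − 353.5)/(40.06/√26) = -2.991
df = n − 1 = 25
p-value = P(T ≤ -2.991) ≈ 0.0031
Since p ≈ 0.0031 < α = 0.05, reject H0; the evidence is statistically significant.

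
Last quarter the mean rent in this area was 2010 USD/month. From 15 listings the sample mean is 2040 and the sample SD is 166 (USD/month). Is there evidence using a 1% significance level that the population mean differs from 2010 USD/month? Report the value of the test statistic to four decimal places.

H0: μ = 2010; H1: μ ≠ 2010 (one-sample t-test, two-sided).
t = (x̄ − μ₀)/(s/√n) = (2040 − 2010)/(166/√15) = 0.6999
df = n − 1 = 14
Two-sided p-value ≈ 0.4954
Since p ≈ 0.4954 > α = 0.01, fail to reject H0; the data do not provide sufficient evidence against H0.

0.6999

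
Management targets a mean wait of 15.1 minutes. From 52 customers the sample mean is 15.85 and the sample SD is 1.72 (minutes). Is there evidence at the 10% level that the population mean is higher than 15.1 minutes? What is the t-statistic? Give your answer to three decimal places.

H0: μ = 15.1; H1: μ > 15.1 (one-sample t-test, right-tailed).
t = (x̄ − μ₀)/(s/√n) = (15.85 − 15.1)/(1.72/√52) = 3.144
df = n − 1 = 51
p-value = P(T ≥ 3.144) ≈ 0.0014
Since p ≈ 0.0014 < α = 0.1, reject H0; the evidence is statistically significant.

3.144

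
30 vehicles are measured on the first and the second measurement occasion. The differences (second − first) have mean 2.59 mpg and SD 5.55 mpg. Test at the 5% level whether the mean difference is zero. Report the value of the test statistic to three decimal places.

2.556

H0: μ_d = 0; H1: μ_d ≠ 0 (paired t-test on the differences, two-sided).
t = d̄/(s_d/√n) = 2.59/(5.55/√30) = 2.556
df = n − 1 = 29
Two-sided p-value ≈ 0.016
Since p ≈ 0.016 < α = 0.05, reject H0; the data support H1.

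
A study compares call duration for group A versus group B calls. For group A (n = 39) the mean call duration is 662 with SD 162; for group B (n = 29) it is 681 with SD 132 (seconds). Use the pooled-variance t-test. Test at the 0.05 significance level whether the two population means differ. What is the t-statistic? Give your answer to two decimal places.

Let group 1 = group A, group 2 = group B. H0: μ_1 = μ_2; H1: μ_1 ≠ μ_2 (two-sample pooled-variance t-test, two-sided).
s_p² = [(39−1)·162² + (29−1)·132²]/(39+29−2) = 22502.2
t = (662 − 681)/√[22502.2·(1/39 + 1/29)] = -0.52
df = n₁ + n₂ − 2 = 66
Two-sided p-value ≈ 0.607
Since p ≈ 0.607 > α = 0.05, fail to reject H0; the data do not provide sufficient evidence against H0.

-0.52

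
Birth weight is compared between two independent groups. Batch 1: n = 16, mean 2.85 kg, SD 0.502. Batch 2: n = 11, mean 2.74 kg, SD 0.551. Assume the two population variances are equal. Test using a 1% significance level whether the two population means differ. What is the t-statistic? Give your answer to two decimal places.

Let group 1 = batch 1, group 2 = batch 2. H0: μ_1 = μ_2; H1: μ_1 ≠ μ_2 (two-sample pooled-variance t-test, two-sided).
s_p² = [(16−1)·0.502² + (11−1)·0.551²]/(16+11−2) = 0.272643
t = (2.85 − 2.74)/√[0.272643·(1/16 + 1/11)] = 0.54
df = n₁ + n₂ − 2 = 25
Two-sided p-value ≈ 0.595
Since p ≈ 0.595 > α = 0.01, fail to reject H0; the data do not provide sufficient evidence against H0.

0.54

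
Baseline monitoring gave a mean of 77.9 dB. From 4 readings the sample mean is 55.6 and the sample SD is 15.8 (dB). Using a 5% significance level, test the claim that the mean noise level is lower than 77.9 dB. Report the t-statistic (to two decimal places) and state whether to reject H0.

H0: μ = 77.9; H1: μ < 77.9 (one-sample t-test, left-tailed).
t = (x̄ − μ₀)/(s/√n) = (55.6 − 77.9)/(15.8/√4) = -2.82
df = n − 1 = 3
p-value = P(T ≤ -2.82) ≈ 0.0333
Since p ≈ 0.0333 < α = 0.05, reject H0; the evidence is statistically significant.

t = -2.82; reject H0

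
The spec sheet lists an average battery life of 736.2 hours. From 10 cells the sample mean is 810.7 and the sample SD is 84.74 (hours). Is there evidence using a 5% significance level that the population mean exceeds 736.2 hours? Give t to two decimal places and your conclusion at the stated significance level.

H0: μ = 736.2; H1: μ > 736.2 (one-sample t-test, right-tailed).
t = (x̄ − μ₀)/(s/√n) = (810.7 − 736.2)/(84.74/√10) = 2.78
df = n − 1 = 9
p-value = P(T ≥ 2.78) ≈ 0.0107
Since p ≈ 0.0107 < α = 0.05, reject H0; the evidence is statistically significant.

t = 2.78; reject H0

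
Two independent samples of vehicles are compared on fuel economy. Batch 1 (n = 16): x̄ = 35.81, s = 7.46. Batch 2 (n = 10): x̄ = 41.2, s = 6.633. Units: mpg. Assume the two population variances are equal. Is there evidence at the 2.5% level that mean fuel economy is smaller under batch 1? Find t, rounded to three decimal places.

Let group 1 = batch 1, group 2 = batch 2. H0: μ_1 = μ_2; H1: μ_1 < μ_2 (two-sample pooled-variance t-test, left-tailed).
s_p² = [(16−1)·7.46² + (10−1)·6.633²]/(16+10−2) = 51.281
t = (35.81 − 41.2)/√[51.281·(1/16 + 1/10)] = -1.867
df = n₁ + n₂ − 2 = 24
p-value = P(T ≤ -1.867) ≈ 0.0371
Since p ≈ 0.0371 > α = 0.025, fail to reject H0; the evidence is not statistically significant.

-1.867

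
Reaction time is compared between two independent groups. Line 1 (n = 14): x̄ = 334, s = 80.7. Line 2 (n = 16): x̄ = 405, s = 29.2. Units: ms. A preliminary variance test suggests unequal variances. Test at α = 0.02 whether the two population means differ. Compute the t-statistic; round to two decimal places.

-3.12

Let group 1 = line 1, group 2 = line 2. H0: μ_1 = μ_2; H1: μ_1 ≠ μ_2 (Welch's two-sample t-test, two-sided).
t = (x̄_1 − x̄_2)/√(s_1²/n_1 + s_2²/n_2) = (334 − 405)/√(80.7²/14 + 29.2²/16) = -3.12
Welch–Satterthwaite df ≈ 15.97
Two-sided p-value ≈ 0.0066
Since p ≈ 0.0066 < α = 0.02, reject H0; the evidence is statistically significant.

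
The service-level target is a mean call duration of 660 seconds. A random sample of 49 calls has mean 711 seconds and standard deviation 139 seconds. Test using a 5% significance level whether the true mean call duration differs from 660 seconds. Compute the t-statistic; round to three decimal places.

H0: μ = 660; H1: μ ≠ 660 (one-sample t-test, two-sided).
t = (x̄ − μ₀)/(s/√n) = (711 − 660)/(139/√49) = 2.568
df = n − 1 = 48
Two-sided p-value ≈ 0.013
Since p ≈ 0.013 < α = 0.05, reject H0; the evidence is statistically significant.

2.568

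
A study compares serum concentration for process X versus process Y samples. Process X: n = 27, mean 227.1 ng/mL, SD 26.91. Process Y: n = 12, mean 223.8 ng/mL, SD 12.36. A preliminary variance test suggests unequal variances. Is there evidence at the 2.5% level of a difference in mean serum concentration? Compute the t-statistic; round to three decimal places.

Let group 1 = process X, group 2 = process Y. H0: μ_1 = μ_2; H1: μ_1 ≠ μ_2 (Welch's two-sample t-test, two-sided).
t = (x̄_1 − x̄_2)/√(s_1²/n_1 + s_2²/n_2) = (227.1 − 223.8)/√(26.91²/27 + 12.36²/12) = 0.525
Welch–Satterthwaite df ≈ 36.89
Two-sided p-value ≈ 0.603
Since p ≈ 0.603 > α = 0.025, fail to reject H0; the evidence is not statistically significant.

0.525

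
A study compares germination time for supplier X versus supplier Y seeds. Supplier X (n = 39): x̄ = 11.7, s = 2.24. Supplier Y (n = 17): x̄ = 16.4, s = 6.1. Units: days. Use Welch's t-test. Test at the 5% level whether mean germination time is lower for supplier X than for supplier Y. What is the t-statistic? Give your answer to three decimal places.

Let group 1 = supplier X, group 2 = supplier Y. H0: μ_1 = μ_2; H1: μ_1 < μ_2 (Welch's two-sample t-test, left-tailed).
t = (x̄_1 − x̄_2)/√(s_1²/n_1 + s_2²/n_2) = (11.7 − 16.4)/√(2.24²/39 + 6.1²/17) = -3.087
Welch–Satterthwaite df ≈ 17.91
p-value = P(T ≤ -3.087) ≈ 0.0032
Since p ≈ 0.0032 < α = 0.05, reject H0; the evidence is statistically significant.

-3.087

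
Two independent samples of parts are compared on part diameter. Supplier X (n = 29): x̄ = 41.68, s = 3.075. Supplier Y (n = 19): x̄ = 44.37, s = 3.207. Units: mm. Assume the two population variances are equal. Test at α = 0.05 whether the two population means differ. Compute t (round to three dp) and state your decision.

t = -2.914; reject H0

Let group 1 = supplier X, group 2 = supplier Y. H0: μ_1 = μ_2; H1: μ_1 ≠ μ_2 (two-sample pooled-variance t-test, two-sided).
s_p² = [(29−1)·3.075² + (19−1)·3.207²]/(29+19−2) = 9.7801
t = (41.68 − 44.37)/√[9.7801·(1/29 + 1/19)] = -2.914
df = n₁ + n₂ − 2 = 46
Two-sided p-value ≈ 0.005
Since p ≈ 0.005 < α = 0.05, reject H0; the evidence is statistically significant.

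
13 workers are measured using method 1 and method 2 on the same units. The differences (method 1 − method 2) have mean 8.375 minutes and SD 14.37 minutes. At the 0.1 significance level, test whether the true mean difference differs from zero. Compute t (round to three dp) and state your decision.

t = 2.101; reject H0

H0: μ_d = 0; H1: μ_d ≠ 0 (paired t-test on the differences, two-sided).
t = d̄/(s_d/√n) = 8.375/(14.37/√13) = 2.101
df = n − 1 = 12
Two-sided p-value ≈ 0.0574
Since p ≈ 0.0574 < α = 0.1, reject H0; the evidence is statistically significant.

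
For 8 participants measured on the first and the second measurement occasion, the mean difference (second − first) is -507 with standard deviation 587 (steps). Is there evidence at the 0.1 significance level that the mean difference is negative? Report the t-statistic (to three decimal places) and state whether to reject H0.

H0: μ_d = 0; H1: μ_d < 0 (paired t-test on the differences, left-tailed).
t = d̄/(s_d/√n) = -507/(587/√8) = -2.443
df = n − 1 = 7
p-value = P(T ≤ -2.443) ≈ 0.0223
Since p ≈ 0.0223 < α = 0.1, reject H0; the data support H1.

t = -2.443; reject H0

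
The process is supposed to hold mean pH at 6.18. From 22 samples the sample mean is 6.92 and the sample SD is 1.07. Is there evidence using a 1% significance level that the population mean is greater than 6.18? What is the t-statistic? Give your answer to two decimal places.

3.24

H0: μ = 6.18; H1: μ > 6.18 (one-sample t-test, right-tailed).
t = (x̄ − μ₀)/(s/√n) = (6.92 − 6.18)/(1.07/√22) = 3.24
df = n − 1 = 21
p-value = P(T ≥ 3.24) ≈ 0.002
Since p ≈ 0.002 < α = 0.01, reject H0; the data support H1.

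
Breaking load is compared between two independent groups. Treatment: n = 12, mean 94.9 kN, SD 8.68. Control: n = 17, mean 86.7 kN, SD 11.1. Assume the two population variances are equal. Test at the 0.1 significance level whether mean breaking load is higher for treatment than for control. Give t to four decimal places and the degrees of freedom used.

Let group 1 = treatment, group 2 = control. H0: μ_1 = μ_2; H1: μ_1 > μ_2 (two-sample pooled-variance t-test, right-tailed).
s_p² = [(12−1)·8.68² + (17−1)·11.1²]/(12+17−2) = 103.708
t = (94.9 − 86.7)/√[103.708·(1/12 + 1/17)] = 2.1356
df = n₁ + n₂ − 2 = 27
p-value = P(T ≥ 2.1356) ≈ 0.0210
Since p ≈ 0.0210 < α = 0.1, reject H0; the evidence is statistically significant.

t = 2.1356, df = 27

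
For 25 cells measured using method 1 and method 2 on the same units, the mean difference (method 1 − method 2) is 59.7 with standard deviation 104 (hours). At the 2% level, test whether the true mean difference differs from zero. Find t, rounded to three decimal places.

2.870

H0: μ_d = 0; H1: μ_d ≠ 0 (paired t-test on the differences, two-sided).
t = d̄/(s_d/√n) = 59.7/(104/√25) = 2.870
df = n − 1 = 24
Two-sided p-value ≈ 0.0084
Since p ≈ 0.0084 < α = 0.02, reject H0; the data support H1.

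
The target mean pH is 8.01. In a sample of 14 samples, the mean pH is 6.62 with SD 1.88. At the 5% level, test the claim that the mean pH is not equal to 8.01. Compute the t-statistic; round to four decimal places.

-2.7664

H0: μ = 8.01; H1: μ ≠ 8.01 (one-sample t-test, two-sided).
t = (x̄ − μ₀)/(s/√n) = (6.62 − 8.01)/(1.88/√14) = -2.7664
df = n − 1 = 13
Two-sided p-value ≈ 0.016
Since p ≈ 0.016 < α = 0.05, reject H0; the evidence is statistically significant.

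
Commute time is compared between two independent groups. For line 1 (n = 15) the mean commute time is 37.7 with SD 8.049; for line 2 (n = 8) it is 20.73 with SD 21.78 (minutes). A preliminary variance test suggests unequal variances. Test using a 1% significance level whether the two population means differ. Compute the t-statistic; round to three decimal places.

2.128

Let group 1 = line 1, group 2 = line 2. H0: μ_1 = μ_2; H1: μ_1 ≠ μ_2 (Welch's two-sample t-test, two-sided).
t = (x̄_1 − x̄_2)/√(s_1²/n_1 + s_2²/n_2) = (37.7 − 20.73)/√(8.049²/15 + 21.78²/8) = 2.128
Welch–Satterthwaite df ≈ 8.04
Two-sided p-value ≈ 0.066
Since p ≈ 0.066 > α = 0.01, fail to reject H0; the evidence is not statistically significant.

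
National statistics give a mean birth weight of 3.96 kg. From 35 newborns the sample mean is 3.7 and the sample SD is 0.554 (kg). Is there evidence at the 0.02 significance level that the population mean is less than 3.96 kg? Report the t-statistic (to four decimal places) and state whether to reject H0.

H0: μ = 3.96; H1: μ < 3.96 (one-sample t-test, left-tailed).
t = (x̄ − μ₀)/(s/√n) = (3.7 − 3.96)/(0.554/√35) = -2.7765
df = n − 1 = 34
p-value = P(T ≤ -2.7765) ≈ 0.004
Since p ≈ 0.004 < α = 0.02, reject H0; the evidence is statistically significant.

t = -2.7765; reject H0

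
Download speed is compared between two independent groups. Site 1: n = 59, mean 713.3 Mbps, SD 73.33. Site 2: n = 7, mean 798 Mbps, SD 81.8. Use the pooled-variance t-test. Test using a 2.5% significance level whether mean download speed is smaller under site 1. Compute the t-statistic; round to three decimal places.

Let group 1 = site 1, group 2 = site 2. H0: μ_1 = μ_2; H1: μ_1 < μ_2 (two-sample pooled-variance t-test, left-tailed).
s_p² = [(59−1)·73.33² + (7−1)·81.8²]/(59+7−2) = 5500.47
t = (713.3 − 798)/√[5500.47·(1/59 + 1/7)] = -2.857
df = n₁ + n₂ − 2 = 64
p-value = P(T ≤ -2.857) ≈ 0.0029
Since p ≈ 0.0029 < α = 0.025, reject H0; the evidence is statistically significant.

-2.857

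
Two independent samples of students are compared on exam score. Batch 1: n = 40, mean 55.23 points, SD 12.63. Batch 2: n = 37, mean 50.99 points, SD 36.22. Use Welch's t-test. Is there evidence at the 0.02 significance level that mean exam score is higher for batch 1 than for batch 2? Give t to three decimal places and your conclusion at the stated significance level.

Let group 1 = batch 1, group 2 = batch 2. H0: μ_1 = μ_2; H1: μ_1 > μ_2 (Welch's two-sample t-test, right-tailed).
t = (x̄_1 − x̄_2)/√(s_1²/n_1 + s_2²/n_2) = (55.23 − 50.99)/√(12.63²/40 + 36.22²/37) = 0.675
Welch–Satterthwaite df ≈ 44.04
p-value = P(T ≥ 0.675) ≈ 0.2516
Since p ≈ 0.2516 > α = 0.02, fail to reject H0; the evidence is not statistically significant.

t = 0.675; fail to reject H0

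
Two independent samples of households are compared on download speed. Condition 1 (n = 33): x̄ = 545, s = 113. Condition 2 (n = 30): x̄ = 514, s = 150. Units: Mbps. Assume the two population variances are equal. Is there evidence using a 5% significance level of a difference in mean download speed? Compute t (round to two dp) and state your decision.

t = 0.93; fail to reject H0

Let group 1 = condition 1, group 2 = condition 2. H0: μ_1 = μ_2; H1: μ_1 ≠ μ_2 (two-sample pooled-variance t-test, two-sided).
s_p² = [(33−1)·113² + (30−1)·150²]/(33+30−2) = 17395.2
t = (545 − 514)/√[17395.2·(1/33 + 1/30)] = 0.93
df = n₁ + n₂ − 2 = 61
Two-sided p-value ≈ 0.355
Since p ≈ 0.355 > α = 0.05, fail to reject H0; the data do not provide sufficient evidence against H0.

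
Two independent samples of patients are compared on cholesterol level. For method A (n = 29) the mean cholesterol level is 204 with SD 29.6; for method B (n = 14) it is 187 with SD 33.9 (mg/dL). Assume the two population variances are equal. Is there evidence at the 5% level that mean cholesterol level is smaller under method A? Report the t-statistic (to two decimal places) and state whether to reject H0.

t = 1.68; fail to reject H0

Let group 1 = method A, group 2 = method B. H0: μ_1 = μ_2; H1: μ_1 < μ_2 (two-sample pooled-variance t-test, left-tailed).
s_p² = [(29−1)·29.6² + (14−1)·33.9²]/(29+14−2) = 962.737
t = (204 − 187)/√[962.737·(1/29 + 1/14)] = 1.68
df = n₁ + n₂ − 2 = 41
p-value = P(T ≤ 1.68) ≈ 0.950
Since p ≈ 0.950 > α = 0.05, fail to reject H0; the evidence is not statistically significant.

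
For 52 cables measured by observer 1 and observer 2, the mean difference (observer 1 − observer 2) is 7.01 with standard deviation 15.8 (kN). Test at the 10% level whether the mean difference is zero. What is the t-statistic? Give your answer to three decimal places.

H0: μ_d = 0; H1: μ_d ≠ 0 (paired t-test on the differences, two-sided).
t = d̄/(s_d/√n) = 7.01/(15.8/√52) = 3.199
df = n − 1 = 51
Two-sided p-value ≈ 0.0024
Since p ≈ 0.0024 < α = 0.1, reject H0; the data support H1.

3.199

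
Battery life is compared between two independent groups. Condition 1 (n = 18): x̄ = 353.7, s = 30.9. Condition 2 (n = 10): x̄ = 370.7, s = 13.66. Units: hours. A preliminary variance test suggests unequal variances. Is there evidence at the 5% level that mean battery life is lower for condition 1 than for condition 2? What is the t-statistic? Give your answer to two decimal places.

-2.01

Let group 1 = condition 1, group 2 = condition 2. H0: μ_1 = μ_2; H1: μ_1 < μ_2 (Welch's two-sample t-test, left-tailed).
t = (x̄_1 − x̄_2)/√(s_1²/n_1 + s_2²/n_2) = (353.7 − 370.7)/√(30.9²/18 + 13.66²/10) = -2.01
Welch–Satterthwaite df ≈ 25.18
p-value = P(T ≤ -2.01) ≈ 0.0278
Since p ≈ 0.0278 < α = 0.05, reject H0; the evidence is statistically significant.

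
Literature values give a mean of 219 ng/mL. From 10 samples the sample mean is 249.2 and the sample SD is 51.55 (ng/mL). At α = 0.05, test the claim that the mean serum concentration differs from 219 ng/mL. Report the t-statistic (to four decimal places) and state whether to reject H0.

t = 1.8526; fail to reject H0

H0: μ = 219; H1: μ ≠ 219 (one-sample t-test, two-sided).
t = (x̄ − μ₀)/(s/√n) = (249.2 − 219)/(51.55/√10) = 1.8526
df = n − 1 = 9
Two-sided p-value ≈ 0.0970
Since p ≈ 0.0970 > α = 0.05, fail to reject H0; the data do not provide sufficient evidence against H0.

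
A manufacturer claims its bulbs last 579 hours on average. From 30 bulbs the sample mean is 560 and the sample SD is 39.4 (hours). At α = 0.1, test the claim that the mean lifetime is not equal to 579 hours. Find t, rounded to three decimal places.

-2.641

H0: μ = 579; H1: μ ≠ 579 (one-sample t-test, two-sided).
t = (x̄ − μ₀)/(s/√n) = (560 − 579)/(39.4/√30) = -2.641
df = n − 1 = 29
Two-sided p-value ≈ 0.0132
Since p ≈ 0.0132 < α = 0.1, reject H0; the data support H1.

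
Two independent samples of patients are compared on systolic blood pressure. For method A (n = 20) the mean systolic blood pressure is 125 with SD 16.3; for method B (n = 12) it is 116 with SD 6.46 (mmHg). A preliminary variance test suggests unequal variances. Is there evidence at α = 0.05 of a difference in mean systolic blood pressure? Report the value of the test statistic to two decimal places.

2.20

Let group 1 = method A, group 2 = method B. H0: μ_1 = μ_2; H1: μ_1 ≠ μ_2 (Welch's two-sample t-test, two-sided).
t = (x̄_1 − x̄_2)/√(s_1²/n_1 + s_2²/n_2) = (125 − 116)/√(16.3²/20 + 6.46²/12) = 2.20
Welch–Satterthwaite df ≈ 27.05
Two-sided p-value ≈ 0.0367
Since p ≈ 0.0367 < α = 0.05, reject H0; the data support H1.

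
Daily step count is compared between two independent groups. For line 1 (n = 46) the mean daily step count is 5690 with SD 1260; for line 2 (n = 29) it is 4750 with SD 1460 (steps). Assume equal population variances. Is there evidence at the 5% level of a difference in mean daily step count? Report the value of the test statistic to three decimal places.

Let group 1 = line 1, group 2 = line 2. H0: μ_1 = μ_2; H1: μ_1 ≠ μ_2 (two-sample pooled-variance t-test, two-sided).
s_p² = [(46−1)·1260² + (29−1)·1460²]/(46+29−2) = 1796260
t = (5690 − 4750)/√[1796260·(1/46 + 1/29)] = 2.958
df = n₁ + n₂ − 2 = 73
Two-sided p-value ≈ 0.0042
Since p ≈ 0.0042 < α = 0.05, reject H0; the data support H1.

2.958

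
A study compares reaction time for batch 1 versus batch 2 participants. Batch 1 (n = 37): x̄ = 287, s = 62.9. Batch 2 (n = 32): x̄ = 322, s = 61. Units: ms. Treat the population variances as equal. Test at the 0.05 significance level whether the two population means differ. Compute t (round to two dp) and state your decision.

Let group 1 = batch 1, group 2 = batch 2. H0: μ_1 = μ_2; H1: μ_1 ≠ μ_2 (two-sample pooled-variance t-test, two-sided).
s_p² = [(37−1)·62.9² + (32−1)·61²]/(37+32−2) = 3847.49
t = (287 − 322)/√[3847.49·(1/37 + 1/32)] = -2.34
df = n₁ + n₂ − 2 = 67
Two-sided p-value ≈ 0.022
Since p ≈ 0.022 < α = 0.05, reject H0; the evidence is statistically significant.

t = -2.34; reject H0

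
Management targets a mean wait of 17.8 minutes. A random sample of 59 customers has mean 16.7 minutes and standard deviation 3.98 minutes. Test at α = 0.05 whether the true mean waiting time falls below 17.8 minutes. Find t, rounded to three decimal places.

H0: μ = 17.8; H1: μ < 17.8 (one-sample t-test, left-tailed).
t = (x̄ − μ₀)/(s/√n) = (16.7 − 17.8)/(3.98/√59) = -2.123
df = n − 1 = 58
p-value = P(T ≤ -2.123) ≈ 0.019
Since p ≈ 0.019 < α = 0.05, reject H0; the data support H1.

-2.123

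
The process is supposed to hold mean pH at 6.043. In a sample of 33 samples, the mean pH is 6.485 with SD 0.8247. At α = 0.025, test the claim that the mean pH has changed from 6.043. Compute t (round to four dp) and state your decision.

t = 3.0788; reject H0

H0: μ = 6.043; H1: μ ≠ 6.043 (one-sample t-test, two-sided).
t = (x̄ − μ₀)/(s/√n) = (6.485 − 6.043)/(0.8247/√33) = 3.0788
df = n − 1 = 32
Two-sided p-value ≈ 0.004
Since p ≈ 0.004 < α = 0.025, reject H0; the evidence is statistically significant.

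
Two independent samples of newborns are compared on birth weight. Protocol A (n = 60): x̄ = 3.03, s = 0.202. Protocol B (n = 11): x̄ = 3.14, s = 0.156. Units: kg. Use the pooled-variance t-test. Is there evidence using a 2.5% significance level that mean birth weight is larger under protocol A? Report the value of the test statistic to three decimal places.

-1.711

Let group 1 = protocol A, group 2 = protocol B. H0: μ_1 = μ_2; H1: μ_1 > μ_2 (two-sample pooled-variance t-test, right-tailed).
s_p² = [(60−1)·0.202² + (11−1)·0.156²]/(60+11−2) = 0.0384173
t = (3.03 − 3.14)/√[0.0384173·(1/60 + 1/11)] = -1.711
df = n₁ + n₂ − 2 = 69
p-value = P(T ≥ -1.711) ≈ 0.954
Since p ≈ 0.954 > α = 0.025, fail to reject H0; the evidence is not statistically significant.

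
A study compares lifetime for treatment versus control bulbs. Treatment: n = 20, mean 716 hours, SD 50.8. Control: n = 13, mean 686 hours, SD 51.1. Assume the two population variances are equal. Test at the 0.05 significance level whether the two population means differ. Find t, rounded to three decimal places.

Let group 1 = treatment, group 2 = control. H0: μ_1 = μ_2; H1: μ_1 ≠ μ_2 (two-sample pooled-variance t-test, two-sided).
s_p² = [(20−1)·50.8² + (13−1)·51.1²]/(20+13−2) = 2592.47
t = (716 − 686)/√[2592.47·(1/20 + 1/13)] = 1.654
df = n₁ + n₂ − 2 = 31
Two-sided p-value ≈ 0.108
Since p ≈ 0.108 > α = 0.05, fail to reject H0; the evidence is not statistically significant.

1.654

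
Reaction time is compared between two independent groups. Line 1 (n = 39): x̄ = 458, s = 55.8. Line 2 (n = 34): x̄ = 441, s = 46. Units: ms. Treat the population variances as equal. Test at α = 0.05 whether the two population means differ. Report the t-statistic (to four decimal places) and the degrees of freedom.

t = 1.4075, df = 71

Let group 1 = line 1, group 2 = line 2. H0: μ_1 = μ_2; H1: μ_1 ≠ μ_2 (two-sample pooled-variance t-test, two-sided).
s_p² = [(39−1)·55.8² + (34−1)·46²]/(39+34−2) = 2649.95
t = (458 − 441)/√[2649.95·(1/39 + 1/34)] = 1.4075
df = n₁ + n₂ − 2 = 71
Two-sided p-value ≈ 0.1636
Since p ≈ 0.1636 > α = 0.05, fail to reject H0; the data do not provide sufficient evidence against H0.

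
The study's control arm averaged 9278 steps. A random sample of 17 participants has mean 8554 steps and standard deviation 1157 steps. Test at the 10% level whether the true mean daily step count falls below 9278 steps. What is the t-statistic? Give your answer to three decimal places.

-2.580

H0: μ = 9278; H1: μ < 9278 (one-sample t-test, left-tailed).
t = (x̄ − μ₀)/(s/√n) = (8554 − 9278)/(1157/√17) = -2.580
df = n − 1 = 16
p-value = P(T ≤ -2.580) ≈ 0.010
Since p ≈ 0.010 < α = 0.1, reject H0; the data support H1.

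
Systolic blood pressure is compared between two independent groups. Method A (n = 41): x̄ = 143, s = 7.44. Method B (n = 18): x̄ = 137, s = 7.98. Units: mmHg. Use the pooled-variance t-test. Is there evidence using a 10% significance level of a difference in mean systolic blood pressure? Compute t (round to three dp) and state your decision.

Let group 1 = method A, group 2 = method B. H0: μ_1 = μ_2; H1: μ_1 ≠ μ_2 (two-sample pooled-variance t-test, two-sided).
s_p² = [(41−1)·7.44² + (18−1)·7.98²]/(41+18−2) = 57.837
t = (143 − 137)/√[57.837·(1/41 + 1/18)] = 2.790
df = n₁ + n₂ − 2 = 57
Two-sided p-value ≈ 0.007
Since p ≈ 0.007 < α = 0.1, reject H0; the data support H1.

t = 2.790; reject H0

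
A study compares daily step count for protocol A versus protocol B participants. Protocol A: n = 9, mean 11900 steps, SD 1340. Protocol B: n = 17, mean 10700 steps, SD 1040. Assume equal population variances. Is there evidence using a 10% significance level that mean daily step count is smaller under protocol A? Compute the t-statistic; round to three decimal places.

Let group 1 = protocol A, group 2 = protocol B. H0: μ_1 = μ_2; H1: μ_1 < μ_2 (two-sample pooled-variance t-test, left-tailed).
s_p² = [(9−1)·1340² + (17−1)·1040²]/(9+17−2) = 1319600
t = (11900 − 10700)/√[1319600·(1/9 + 1/17)] = 2.534
df = n₁ + n₂ − 2 = 24
p-value = P(T ≤ 2.534) ≈ 0.9909
Since p ≈ 0.9909 > α = 0.1, fail to reject H0; the evidence is not statistically significant.

2.534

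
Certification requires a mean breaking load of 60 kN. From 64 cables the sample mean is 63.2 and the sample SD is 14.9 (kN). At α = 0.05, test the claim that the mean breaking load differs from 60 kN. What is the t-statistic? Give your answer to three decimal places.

1.718

H0: μ = 60; H1: μ ≠ 60 (one-sample t-test, two-sided).
t = (x̄ − μ₀)/(s/√n) = (63.2 − 60)/(14.9/√64) = 1.718
df = n − 1 = 63
Two-sided p-value ≈ 0.091
Since p ≈ 0.091 > α = 0.05, fail to reject H0; the evidence is not statistically significant.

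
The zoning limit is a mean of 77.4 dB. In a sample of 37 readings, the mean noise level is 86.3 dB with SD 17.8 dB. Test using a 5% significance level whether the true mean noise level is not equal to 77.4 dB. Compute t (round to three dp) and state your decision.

H0: μ = 77.4; H1: μ ≠ 77.4 (one-sample t-test, two-sided).
t = (x̄ − μ₀)/(s/√n) = (86.3 − 77.4)/(17.8/√37) = 3.041
df = n − 1 = 36
Two-sided p-value ≈ 0.0044
Since p ≈ 0.0044 < α = 0.05, reject H0; the evidence is statistically significant.

t = 3.041; reject H0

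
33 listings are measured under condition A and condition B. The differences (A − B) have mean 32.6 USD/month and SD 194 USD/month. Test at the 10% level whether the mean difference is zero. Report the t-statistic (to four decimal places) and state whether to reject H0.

t = 0.9653; fail to reject H0

H0: μ_d = 0; H1: μ_d ≠ 0 (paired t-test on the differences, two-sided).
t = d̄/(s_d/√n) = 32.6/(194/√33) = 0.9653
df = n − 1 = 32
Two-sided p-value ≈ 0.342
Since p ≈ 0.342 > α = 0.1, fail to reject H0; the data do not provide sufficient evidence against H0.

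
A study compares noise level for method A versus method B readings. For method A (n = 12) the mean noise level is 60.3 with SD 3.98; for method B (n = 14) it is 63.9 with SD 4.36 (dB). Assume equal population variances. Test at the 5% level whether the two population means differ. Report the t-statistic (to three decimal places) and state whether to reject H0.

t = -2.184; reject H0

Let group 1 = method A, group 2 = method B. H0: μ_1 = μ_2; H1: μ_1 ≠ μ_2 (two-sample pooled-variance t-test, two-sided).
s_p² = [(12−1)·3.98² + (14−1)·4.36²]/(12+14−2) = 17.5571
t = (60.3 − 63.9)/√[17.5571·(1/12 + 1/14)] = -2.184
df = n₁ + n₂ − 2 = 24
Two-sided p-value ≈ 0.0390
Since p ≈ 0.0390 < α = 0.05, reject H0; the evidence is statistically significant.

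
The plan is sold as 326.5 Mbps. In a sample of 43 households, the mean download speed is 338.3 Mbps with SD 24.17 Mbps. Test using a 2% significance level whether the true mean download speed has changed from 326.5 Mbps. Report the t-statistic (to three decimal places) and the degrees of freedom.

t = 3.201, df = 42

H0: μ = 326.5; H1: μ ≠ 326.5 (one-sample t-test, two-sided).
t = (x̄ − μ₀)/(s/√n) = (338.3 − 326.5)/(24.17/√43) = 3.201
df = n − 1 = 42
Two-sided p-value ≈ 0.0026
Since p ≈ 0.0026 < α = 0.02, reject H0; the data support H1.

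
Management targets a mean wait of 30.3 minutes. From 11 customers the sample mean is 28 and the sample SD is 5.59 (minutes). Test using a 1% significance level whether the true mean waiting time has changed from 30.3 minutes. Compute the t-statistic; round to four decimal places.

H0: μ = 30.3; H1: μ ≠ 30.3 (one-sample t-test, two-sided).
t = (x̄ − μ₀)/(s/√n) = (28 − 30.3)/(5.59/√11) = -1.3646
df = n − 1 = 10
Two-sided p-value ≈ 0.202
Since p ≈ 0.202 > α = 0.01, fail to reject H0; the data do not provide sufficient evidence against H0.

-1.3646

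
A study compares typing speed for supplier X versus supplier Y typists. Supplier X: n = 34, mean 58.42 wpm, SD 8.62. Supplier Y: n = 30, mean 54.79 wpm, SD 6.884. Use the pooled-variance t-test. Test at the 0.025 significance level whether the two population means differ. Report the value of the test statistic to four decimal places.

1.8447

Let group 1 = supplier X, group 2 = supplier Y. H0: μ_1 = μ_2; H1: μ_1 ≠ μ_2 (two-sample pooled-variance t-test, two-sided).
s_p² = [(34−1)·8.62² + (30−1)·6.884²]/(34+30−2) = 61.7152
t = (58.42 − 54.79)/√[61.7152·(1/34 + 1/30)] = 1.8447
df = n₁ + n₂ − 2 = 62
Two-sided p-value ≈ 0.0699
Since p ≈ 0.0699 > α = 0.025, fail to reject H0; the evidence is not statistically significant.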